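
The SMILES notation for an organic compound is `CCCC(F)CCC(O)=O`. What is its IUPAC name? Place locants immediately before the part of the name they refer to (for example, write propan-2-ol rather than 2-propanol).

The longest carbon chain that includes the –COOH group has 7 carbons, so the parent hydride is heptane.
A carboxylic acid (terminal –COOH) is the principal characteristic group, giving the suffix -oic acid.
The numbering direction is chosen so that the carboxylic acid carbon is C-1 by definition.
With this numbering: a fluoro group at C-4.
The name is 4-fluoroheptanoic acid.

4-fluoroheptanoic acid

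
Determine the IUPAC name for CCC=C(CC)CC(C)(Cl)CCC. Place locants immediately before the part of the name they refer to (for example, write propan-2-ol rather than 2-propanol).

The longest chain bearing the multiple bond is 9 carbons long (nonane).
A C=C double bond in the chain gives the infix -ene-.
Choose the numbering such that numbering from this end puts the double bond at C-3 rather than C-6.
This places the double bond between C-3 and C-4; a chloro group at C-6; an ethyl group at C-4; a methyl group at C-6.
Substituent prefixes are cited in alphabetical order (multiplying prefixes like di-/tri- are ignored for ordering).
Putting it together: 6-chloro-4-ethyl-6-methylnon-3-ene.

6-chloro-4-ethyl-6-methylnon-3-ene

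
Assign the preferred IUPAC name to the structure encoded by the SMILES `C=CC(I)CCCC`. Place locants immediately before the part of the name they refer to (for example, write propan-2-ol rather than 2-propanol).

3-iodohept-1-ene

Counting along the main chain through the multiple bond gives 7 carbons: the parent is heptane.
A C=C double bond in the chain gives the infix -ene-.
The numbering direction is chosen so that numbering from this end puts the double bond at C-1 rather than C-6.
That gives the double bond between C-1 and C-2; an iodo group at C-3.
Putting it together: 3-iodohept-1-ene.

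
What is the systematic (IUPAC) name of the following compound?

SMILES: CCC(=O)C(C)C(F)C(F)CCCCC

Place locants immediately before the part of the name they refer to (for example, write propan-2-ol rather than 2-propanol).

The longest chain bearing the carbonyl is 11 carbons long (undecane).
The highest-priority functional group is a ketone (C=O on an internal carbon), so the name ends in -one.
Choose the numbering such that numbering from this end puts the carbonyl group at C-3 rather than C-9.
That gives the carbonyl at C-3; fluoro groups at C-5 and C-6; a methyl group at C-4.
Substituent prefixes are cited in alphabetical order (multiplying prefixes like di-/tri- are ignored for ordering).
Assembling the pieces gives 5,6-difluoro-4-methylundecan-3-one.

5,6-difluoro-4-methylundecan-3-one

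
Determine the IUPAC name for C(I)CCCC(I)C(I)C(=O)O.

The longest chain bearing the –COOH group is 7 carbons long (heptane).
The highest-priority functional group is a carboxylic acid (terminal –COOH), so the name ends in -oic acid.
Number the chain so that the carboxylic acid carbon is C-1 by definition.
With this numbering: iodo groups at C-2 and C-3 and C-7.
The name is 2,3,7-triiodoheptanoic acid.

2,3,7-triiodoheptanoic acid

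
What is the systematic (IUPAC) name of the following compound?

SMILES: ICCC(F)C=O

2-fluoro-4-iodobutanal

Counting along the main chain through the –CHO group gives 4 carbons: the parent is butane.
The highest-priority functional group is an aldehyde (terminal –CHO), so the name ends in -al.
Choose the numbering such that the aldehyde carbon is C-1 by definition.
With this numbering: a fluoro group at C-2; an iodo group at C-4.
Substituent prefixes are cited in alphabetical order (multiplying prefixes like di-/tri- are ignored for ordering).
The name is 2-fluoro-4-iodobutanal.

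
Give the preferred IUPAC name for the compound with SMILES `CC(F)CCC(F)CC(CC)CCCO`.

4-ethyl-6,9-difluorodecan-1-ol

The longest chain bearing the –OH group is 10 carbons long (decane).
The highest-priority functional group is an alcohol (–OH), so the name ends in -ol.
Choose the numbering such that numbering from this end puts the hydroxyl group at C-1 rather than C-10.
That gives the hydroxyl at C-1; an ethyl group at C-4; fluoro groups at C-6 and C-9.
Substituent prefixes are cited in alphabetical order (multiplying prefixes like di-/tri- are ignored for ordering).
Putting it together: 4-ethyl-6,9-difluorodecan-1-ol.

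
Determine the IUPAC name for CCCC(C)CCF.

The parent chain contains 6 carbons (hexane).
Number the chain so that the substituent locant set {1,3} is lower than {4,6} at the first point of difference.
This places a fluoro group at C-1; a methyl group at C-3.
Substituent prefixes are cited in alphabetical order (multiplying prefixes like di-/tri- are ignored for ordering).
Assembling the pieces gives 1-fluoro-3-methylhexane.

1-fluoro-3-methylhexane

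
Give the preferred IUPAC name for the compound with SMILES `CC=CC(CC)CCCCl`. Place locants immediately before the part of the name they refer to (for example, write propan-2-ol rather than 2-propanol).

7-chloro-4-ethylhept-2-ene

The longest carbon chain that includes the multiple bond has 7 carbons, so the parent hydride is heptane.
The chain contains a C=C double bond, so the unsaturation ending is -ene.
Choose the numbering such that numbering from this end puts the double bond at C-2 rather than C-5.
This places the double bond between C-2 and C-3; a chloro group at C-7; an ethyl group at C-4.
Prefixes are listed alphabetically: chloro, ethyl.
Putting it together: 7-chloro-4-ethylhept-2-ene.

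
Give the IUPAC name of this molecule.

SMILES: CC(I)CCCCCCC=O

The longest chain bearing the –CHO group is 9 carbons long (nonane).
The principal characteristic group is an aldehyde (terminal –CHO), named with the suffix -al.
The numbering direction is chosen so that the aldehyde carbon is C-1 by definition.
That gives an iodo group at C-8.
Putting it together: 8-iodononanal.

8-iodononanal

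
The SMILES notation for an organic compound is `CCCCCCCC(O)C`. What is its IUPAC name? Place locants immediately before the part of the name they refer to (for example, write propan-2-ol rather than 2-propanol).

nonan-2-ol

Counting along the main chain through the –OH group gives 9 carbons: the parent is nonane.
An alcohol (–OH) is the principal characteristic group, giving the suffix -ol.
The numbering direction is chosen so that numbering from this end puts the hydroxyl group at C-2 rather than C-8.
That gives the hydroxyl at C-2.
Assembling the pieces gives nonan-2-ol.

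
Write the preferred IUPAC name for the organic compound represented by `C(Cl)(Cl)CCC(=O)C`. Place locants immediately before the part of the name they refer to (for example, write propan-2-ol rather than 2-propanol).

Counting along the main chain through the carbonyl gives 5 carbons: the parent is pentane.
The highest-priority functional group is a ketone (C=O on an internal carbon), so the name ends in -one.
Choose the numbering such that numbering from this end puts the carbonyl group at C-2 rather than C-4.
This places the carbonyl at C-2; two chloro groups at C-5.
Putting it together: 5,5-dichloropentan-2-one.

5,5-dichloropentan-2-one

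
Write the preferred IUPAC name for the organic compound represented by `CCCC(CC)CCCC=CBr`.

The longest carbon chain that includes the multiple bond has 9 carbons, so the parent hydride is nonane.
There is one C=C double bond, indicated by the ending -ene.
Choose the numbering such that numbering from this end puts the double bond at C-1 rather than C-8.
With this numbering: the double bond between C-1 and C-2; a bromo group at C-1; an ethyl group at C-6.
Prefixes are listed alphabetically: bromo, ethyl.
The name is 1-bromo-6-ethylnon-1-ene.

1-bromo-6-ethylnon-1-ene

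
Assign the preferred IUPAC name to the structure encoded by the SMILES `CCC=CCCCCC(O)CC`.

Counting along the main chain through the –OH group and the multiple bond gives 11 carbons: the parent is undecane.
The highest-priority functional group is an alcohol (–OH), so the name ends in -ol.
A C=C double bond in the chain gives the infix -ene-.
Number the chain so that numbering from this end puts the hydroxyl group at C-3 rather than C-9.
This places the hydroxyl at C-3; the double bond between C-8 and C-9.
Assembling the pieces gives undec-8-en-3-ol.

undec-8-en-3-ol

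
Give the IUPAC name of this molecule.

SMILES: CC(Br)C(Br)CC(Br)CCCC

The longest continuous carbon chain has 9 atoms, so the parent hydride is nonane.
The numbering direction is chosen so that the substituent locant set {2,3,5} is lower than {5,7,8} at the first point of difference.
This places bromo groups at C-2 and C-3 and C-5.
The name is 2,3,5-tribromononane.

2,3,5-tribromononane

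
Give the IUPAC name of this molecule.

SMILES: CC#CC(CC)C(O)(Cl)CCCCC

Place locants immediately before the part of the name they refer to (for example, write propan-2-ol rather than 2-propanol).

Counting along the main chain through the –OH group and the multiple bond gives 10 carbons: the parent is decane.
The highest-priority functional group is an alcohol (–OH), so the name ends in -ol.
A C≡C triple bond in the chain gives the infix -yne-.
Choose the numbering such that numbering from this end puts the hydroxyl group at C-5 rather than C-6.
With this numbering: the hydroxyl at C-5; the triple bond between C-2 and C-3; a chloro group at C-5; an ethyl group at C-4.
The substituents are ordered alphabetically, ignoring any di-/tri- multipliers.
Putting it together: 5-chloro-4-ethyldec-2-yn-5-ol.

5-chloro-4-ethyldec-2-yn-5-ol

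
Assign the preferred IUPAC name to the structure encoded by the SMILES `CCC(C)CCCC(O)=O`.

5-methylheptanoic acid

The longest chain bearing the –COOH group is 7 carbons long (heptane).
A carboxylic acid (terminal –COOH) is the principal characteristic group, giving the suffix -oic acid.
The numbering direction is chosen so that the carboxylic acid carbon is C-1 by definition.
With this numbering: a methyl group at C-5.
Putting it together: 5-methylheptanoic acid.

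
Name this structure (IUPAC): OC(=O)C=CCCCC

hept-2-enoic acid

The longest carbon chain that includes the –COOH group and the multiple bond has 7 carbons, so the parent hydride is heptane.
The highest-priority functional group is a carboxylic acid (terminal –COOH), so the name ends in -oic acid.
The chain contains a C=C double bond, so the unsaturation ending is -ene.
Choose the numbering such that the carboxylic acid carbon is C-1 by definition.
This places the double bond between C-2 and C-3.
Putting it together: hept-2-enoic acid.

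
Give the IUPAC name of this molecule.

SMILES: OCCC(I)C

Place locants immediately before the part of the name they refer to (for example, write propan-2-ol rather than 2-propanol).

The longest carbon chain that includes the –OH group has 4 carbons, so the parent hydride is butane.
The principal characteristic group is an alcohol (–OH), named with the suffix -ol.
Number the chain so that numbering from this end puts the hydroxyl group at C-1 rather than C-4.
That gives the hydroxyl at C-1; an iodo group at C-3.
Assembling the pieces gives 3-iodobutan-1-ol.

3-iodobutan-1-ol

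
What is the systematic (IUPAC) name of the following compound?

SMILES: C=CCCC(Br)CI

The longest chain bearing the multiple bond is 6 carbons long (hexane).
The chain contains a C=C double bond, so the unsaturation ending is -ene.
The numbering direction is chosen so that numbering from this end puts the double bond at C-1 rather than C-5.
This places the double bond between C-1 and C-2; a bromo group at C-5; an iodo group at C-6.
The substituents are ordered alphabetically, ignoring any di-/tri- multipliers.
The name is 5-bromo-6-iodohex-1-ene.

5-bromo-6-iodohex-1-ene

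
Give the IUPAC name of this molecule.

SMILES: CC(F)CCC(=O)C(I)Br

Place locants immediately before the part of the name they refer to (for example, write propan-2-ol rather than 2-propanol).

Counting along the main chain through the carbonyl gives 6 carbons: the parent is hexane.
The highest-priority functional group is a ketone (C=O on an internal carbon), so the name ends in -one.
Number the chain so that numbering from this end puts the carbonyl group at C-2 rather than C-5.
With this numbering: the carbonyl at C-2; a bromo group at C-1; a fluoro group at C-5; an iodo group at C-1.
Prefixes are listed alphabetically: bromo, fluoro, iodo.
Assembling the pieces gives 1-bromo-5-fluoro-1-iodohexan-2-one.

1-bromo-5-fluoro-1-iodohexan-2-one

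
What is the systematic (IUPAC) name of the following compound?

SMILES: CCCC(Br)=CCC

4-bromohept-3-ene

The longest chain bearing the multiple bond is 7 carbons long (heptane).
There is one C=C double bond, indicated by the ending -ene.
Choose the numbering such that numbering from this end puts the double bond at C-3 rather than C-4.
With this numbering: the double bond between C-3 and C-4; a bromo group at C-4.
Assembling the pieces gives 4-bromohept-3-ene.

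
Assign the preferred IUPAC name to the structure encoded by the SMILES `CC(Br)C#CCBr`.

The longest chain bearing the multiple bond is 5 carbons long (pentane).
The chain contains a C≡C triple bond, so the unsaturation ending is -yne.
Choose the numbering such that numbering from this end puts the triple bond at C-2 rather than C-3.
That gives the triple bond between C-2 and C-3; bromo groups at C-1 and C-4.
Assembling the pieces gives 1,4-dibromopent-2-yne.

1,4-dibromopent-2-yne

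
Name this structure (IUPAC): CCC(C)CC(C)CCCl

The longest carbon chain is 7 atoms: the parent is heptane.
Choose the numbering such that the substituent locant set {1,3,5} is lower than {3,5,7} at the first point of difference.
That gives a chloro group at C-1; methyl groups at C-3 and C-5.
Prefixes are listed alphabetically: chloro, methyl.
Putting it together: 1-chloro-3,5-dimethylheptane.

1-chloro-3,5-dimethylheptane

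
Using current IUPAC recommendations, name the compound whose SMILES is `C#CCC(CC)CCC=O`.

Counting along the main chain through the –CHO group and the multiple bond gives 7 carbons: the parent is heptane.
The highest-priority functional group is an aldehyde (terminal –CHO), so the name ends in -al.
A C≡C triple bond in the chain gives the infix -yne-.
The numbering direction is chosen so that the aldehyde carbon is C-1 by definition.
This places the triple bond between C-6 and C-7; an ethyl group at C-4.
Assembling the pieces gives 4-ethylhept-6-ynal.

4-ethylhept-6-ynal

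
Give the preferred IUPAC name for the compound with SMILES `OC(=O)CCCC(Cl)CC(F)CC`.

5-chloro-7-fluorononanoic acid

Counting along the main chain through the –COOH group gives 9 carbons: the parent is nonane.
A carboxylic acid (terminal –COOH) is the principal characteristic group, giving the suffix -oic acid.
Number the chain so that the carboxylic acid carbon is C-1 by definition.
With this numbering: a chloro group at C-5; a fluoro group at C-7.
Prefixes are listed alphabetically: chloro, fluoro.
Assembling the pieces gives 5-chloro-7-fluorononanoic acid.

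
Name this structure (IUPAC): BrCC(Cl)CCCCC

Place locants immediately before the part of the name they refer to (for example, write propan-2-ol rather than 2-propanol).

1-bromo-2-chloroheptane

The longest carbon chain is 7 atoms: the parent is heptane.
The numbering direction is chosen so that the substituent locant set {1,2} is lower than {6,7} at the first point of difference.
That gives a bromo group at C-1; a chloro group at C-2.
Substituent prefixes are cited in alphabetical order (multiplying prefixes like di-/tri- are ignored for ordering).
The name is 1-bromo-2-chloroheptane.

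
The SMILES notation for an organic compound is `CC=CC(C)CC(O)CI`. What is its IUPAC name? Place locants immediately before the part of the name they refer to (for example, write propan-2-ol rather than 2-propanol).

Counting along the main chain through the –OH group and the multiple bond gives 7 carbons: the parent is heptane.
An alcohol (–OH) is the principal characteristic group, giving the suffix -ol.
There is one C=C double bond, indicated by the ending -ene.
The numbering direction is chosen so that numbering from this end puts the hydroxyl group at C-2 rather than C-6.
That gives the hydroxyl at C-2; the double bond between C-5 and C-6; an iodo group at C-1; a methyl group at C-4.
Substituent prefixes are cited in alphabetical order (multiplying prefixes like di-/tri- are ignored for ordering).
The name is 1-iodo-4-methylhept-5-en-2-ol.

1-iodo-4-methylhept-5-en-2-ol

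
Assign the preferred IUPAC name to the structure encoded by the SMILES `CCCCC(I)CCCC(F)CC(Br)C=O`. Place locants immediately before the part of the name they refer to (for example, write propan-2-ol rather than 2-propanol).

The longest carbon chain that includes the –CHO group has 12 carbons, so the parent hydride is dodecane.
The principal characteristic group is an aldehyde (terminal –CHO), named with the suffix -al.
Choose the numbering such that the aldehyde carbon is C-1 by definition.
This places a bromo group at C-2; a fluoro group at C-4; an iodo group at C-8.
The substituents are ordered alphabetically, ignoring any di-/tri- multipliers.
The name is 2-bromo-4-fluoro-8-iodododecanal.

2-bromo-4-fluoro-8-iodododecanal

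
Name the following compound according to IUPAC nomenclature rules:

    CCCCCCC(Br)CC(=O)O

3-bromononanoic acid

Counting along the main chain through the –COOH group gives 9 carbons: the parent is nonane.
The highest-priority functional group is a carboxylic acid (terminal –COOH), so the name ends in -oic acid.
The numbering direction is chosen so that the carboxylic acid carbon is C-1 by definition.
That gives a bromo group at C-3.
The name is 3-bromononanoic acid.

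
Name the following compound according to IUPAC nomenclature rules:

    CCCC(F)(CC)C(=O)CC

The longest carbon chain that includes the carbonyl has 7 carbons, so the parent hydride is heptane.
The principal characteristic group is a ketone (C=O on an internal carbon), named with the suffix -one.
Number the chain so that numbering from this end puts the carbonyl group at C-3 rather than C-5.
That gives the carbonyl at C-3; an ethyl group at C-4; a fluoro group at C-4.
Substituent prefixes are cited in alphabetical order (multiplying prefixes like di-/tri- are ignored for ordering).
Putting it together: 4-ethyl-4-fluoroheptan-3-one.

4-ethyl-4-fluoroheptan-3-one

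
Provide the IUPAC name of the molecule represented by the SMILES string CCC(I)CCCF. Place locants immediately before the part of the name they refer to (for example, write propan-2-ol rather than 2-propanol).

1-fluoro-4-iodohexane

The longest carbon chain is 6 atoms: the parent is hexane.
The numbering direction is chosen so that the substituent locant set {1,4} is lower than {3,6} at the first point of difference.
That gives a fluoro group at C-1; an iodo group at C-4.
Substituent prefixes are cited in alphabetical order (multiplying prefixes like di-/tri- are ignored for ordering).
Assembling the pieces gives 1-fluoro-4-iodohexane.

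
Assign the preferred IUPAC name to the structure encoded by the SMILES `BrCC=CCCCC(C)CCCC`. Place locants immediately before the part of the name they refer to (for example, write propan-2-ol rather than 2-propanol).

Counting along the main chain through the multiple bond gives 11 carbons: the parent is undecane.
The chain contains a C=C double bond, so the unsaturation ending is -ene.
The numbering direction is chosen so that numbering from this end puts the double bond at C-2 rather than C-9.
That gives the double bond between C-2 and C-3; a bromo group at C-1; a methyl group at C-7.
Prefixes are listed alphabetically: bromo, methyl.
Putting it together: 1-bromo-7-methylundec-2-ene.

1-bromo-7-methylundec-2-ene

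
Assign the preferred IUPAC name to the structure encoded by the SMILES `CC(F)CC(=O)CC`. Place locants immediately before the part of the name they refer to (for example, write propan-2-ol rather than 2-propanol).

The longest carbon chain that includes the carbonyl has 6 carbons, so the parent hydride is hexane.
A ketone (C=O on an internal carbon) is the principal characteristic group, giving the suffix -one.
Number the chain so that numbering from this end puts the carbonyl group at C-3 rather than C-4.
With this numbering: the carbonyl at C-3; a fluoro group at C-5.
The name is 5-fluorohexan-3-one.

5-fluorohexan-3-one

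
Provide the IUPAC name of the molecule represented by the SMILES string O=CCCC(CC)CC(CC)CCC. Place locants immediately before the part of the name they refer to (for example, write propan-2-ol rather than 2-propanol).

4,6-diethylnonanal

The longest carbon chain that includes the –CHO group has 9 carbons, so the parent hydride is nonane.
The principal characteristic group is an aldehyde (terminal –CHO), named with the suffix -al.
The numbering direction is chosen so that the aldehyde carbon is C-1 by definition.
That gives ethyl groups at C-4 and C-6.
Putting it together: 4,6-diethylnonanal.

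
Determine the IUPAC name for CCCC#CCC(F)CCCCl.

10-chloro-7-fluorodec-4-yne

Counting along the main chain through the multiple bond gives 10 carbons: the parent is decane.
There is one C≡C triple bond, indicated by the ending -yne.
Number the chain so that numbering from this end puts the triple bond at C-4 rather than C-6.
This places the triple bond between C-4 and C-5; a chloro group at C-10; a fluoro group at C-7.
Substituent prefixes are cited in alphabetical order (multiplying prefixes like di-/tri- are ignored for ordering).
Assembling the pieces gives 10-chloro-7-fluorodec-4-yne.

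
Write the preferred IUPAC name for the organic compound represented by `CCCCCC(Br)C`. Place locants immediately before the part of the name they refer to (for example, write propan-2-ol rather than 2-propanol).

The longest continuous carbon chain has 7 atoms, so the parent hydride is heptane.
The numbering direction is chosen so that the substituent locant set {2} is lower than {6} at the first point of difference.
With this numbering: a bromo group at C-2.
The name is 2-bromoheptane.

2-bromoheptane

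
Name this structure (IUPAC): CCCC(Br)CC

3-bromohexane

The longest continuous carbon chain has 6 atoms, so the parent hydride is hexane.
Number the chain so that the substituent locant set {3} is lower than {4} at the first point of difference.
That gives a bromo group at C-3.
The name is 3-bromohexane.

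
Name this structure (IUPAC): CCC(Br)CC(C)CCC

The longest carbon chain is 8 atoms: the parent is octane.
Number the chain so that the substituent locant set {3,5} is lower than {4,6} at the first point of difference.
That gives a bromo group at C-3; a methyl group at C-5.
Prefixes are listed alphabetically: bromo, methyl.
Assembling the pieces gives 3-bromo-5-methyloctane.

3-bromo-5-methyloctane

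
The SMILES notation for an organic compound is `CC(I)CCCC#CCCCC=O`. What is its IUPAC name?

10-iodoundec-5-ynal

The longest chain bearing the –CHO group and the multiple bond is 11 carbons long (undecane).
An aldehyde (terminal –CHO) is the principal characteristic group, giving the suffix -al.
The chain contains a C≡C triple bond, so the unsaturation ending is -yne.
The numbering direction is chosen so that the aldehyde carbon is C-1 by definition.
That gives the triple bond between C-5 and C-6; an iodo group at C-10.
Assembling the pieces gives 10-iodoundec-5-ynal.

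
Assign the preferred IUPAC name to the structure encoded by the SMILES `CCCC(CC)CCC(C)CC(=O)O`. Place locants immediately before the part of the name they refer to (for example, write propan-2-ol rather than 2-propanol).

The longest carbon chain that includes the –COOH group has 9 carbons, so the parent hydride is nonane.
The principal characteristic group is a carboxylic acid (terminal –COOH), named with the suffix -oic acid.
Choose the numbering such that the carboxylic acid carbon is C-1 by definition.
That gives an ethyl group at C-6; a methyl group at C-3.
Substituent prefixes are cited in alphabetical order (multiplying prefixes like di-/tri- are ignored for ordering).
The name is 6-ethyl-3-methylnonanoic acid.

6-ethyl-3-methylnonanoic acid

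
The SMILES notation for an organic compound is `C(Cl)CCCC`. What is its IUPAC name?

1-chloropentane

The longest carbon chain is 5 atoms: the parent is pentane.
Choose the numbering such that the substituent locant set {1} is lower than {5} at the first point of difference.
This places a chloro group at C-1.
Assembling the pieces gives 1-chloropentane.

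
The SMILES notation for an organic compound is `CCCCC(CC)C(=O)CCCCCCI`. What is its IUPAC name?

5-ethyl-12-iodododecan-6-one

Counting along the main chain through the carbonyl gives 12 carbons: the parent is dodecane.
The principal characteristic group is a ketone (C=O on an internal carbon), named with the suffix -one.
Choose the numbering such that numbering from this end puts the carbonyl group at C-6 rather than C-7.
This places the carbonyl at C-6; an ethyl group at C-5; an iodo group at C-12.
Prefixes are listed alphabetically: ethyl, iodo.
Putting it together: 5-ethyl-12-iodododecan-6-one.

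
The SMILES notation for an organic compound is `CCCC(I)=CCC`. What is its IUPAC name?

Counting along the main chain through the multiple bond gives 7 carbons: the parent is heptane.
A C=C double bond in the chain gives the infix -ene-.
Number the chain so that numbering from this end puts the double bond at C-3 rather than C-4.
This places the double bond between C-3 and C-4; an iodo group at C-4.
Putting it together: 4-iodohept-3-ene.

4-iodohept-3-ene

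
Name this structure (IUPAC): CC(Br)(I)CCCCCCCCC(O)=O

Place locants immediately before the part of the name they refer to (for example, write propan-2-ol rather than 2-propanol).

The longest chain bearing the –COOH group is 11 carbons long (undecane).
The highest-priority functional group is a carboxylic acid (terminal –COOH), so the name ends in -oic acid.
Choose the numbering such that the carboxylic acid carbon is C-1 by definition.
This places a bromo group at C-10; an iodo group at C-10.
Substituent prefixes are cited in alphabetical order (multiplying prefixes like di-/tri- are ignored for ordering).
Assembling the pieces gives 10-bromo-10-iodoundecanoic acid.

10-bromo-10-iodoundecanoic acid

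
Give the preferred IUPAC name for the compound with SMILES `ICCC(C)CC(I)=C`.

2,6-diiodo-4-methylhex-1-ene

The longest carbon chain that includes the multiple bond has 6 carbons, so the parent hydride is hexane.
A C=C double bond in the chain gives the infix -ene-.
Number the chain so that numbering from this end puts the double bond at C-1 rather than C-5.
That gives the double bond between C-1 and C-2; iodo groups at C-2 and C-6; a methyl group at C-4.
The substituents are ordered alphabetically, ignoring any di-/tri- multipliers.
Putting it together: 2,6-diiodo-4-methylhex-1-ene.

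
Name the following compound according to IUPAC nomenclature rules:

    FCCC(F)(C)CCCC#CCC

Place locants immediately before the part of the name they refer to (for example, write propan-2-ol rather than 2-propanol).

8,10-difluoro-8-methyldec-3-yne

The longest chain bearing the multiple bond is 10 carbons long (decane).
A C≡C triple bond in the chain gives the infix -yne-.
Number the chain so that numbering from this end puts the triple bond at C-3 rather than C-7.
This places the triple bond between C-3 and C-4; fluoro groups at C-8 and C-10; a methyl group at C-8.
Substituent prefixes are cited in alphabetical order (multiplying prefixes like di-/tri- are ignored for ordering).
Assembling the pieces gives 8,10-difluoro-8-methyldec-3-yne.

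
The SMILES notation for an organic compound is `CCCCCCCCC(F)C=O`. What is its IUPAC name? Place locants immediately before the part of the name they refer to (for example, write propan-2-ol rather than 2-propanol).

The longest carbon chain that includes the –CHO group has 10 carbons, so the parent hydride is decane.
The highest-priority functional group is an aldehyde (terminal –CHO), so the name ends in -al.
The numbering direction is chosen so that the aldehyde carbon is C-1 by definition.
With this numbering: a fluoro group at C-2.
Assembling the pieces gives 2-fluorodecanal.

2-fluorodecanal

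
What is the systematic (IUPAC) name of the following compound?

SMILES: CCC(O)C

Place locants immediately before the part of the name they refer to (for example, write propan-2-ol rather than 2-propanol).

The longest chain bearing the –OH group is 4 carbons long (butane).
The highest-priority functional group is an alcohol (–OH), so the name ends in -ol.
Choose the numbering such that numbering from this end puts the hydroxyl group at C-2 rather than C-3.
That gives the hydroxyl at C-2.
The name is butan-2-ol.

butan-2-ol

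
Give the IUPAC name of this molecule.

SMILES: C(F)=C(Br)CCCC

The longest chain bearing the multiple bond is 6 carbons long (hexane).
The chain contains a C=C double bond, so the unsaturation ending is -ene.
Number the chain so that numbering from this end puts the double bond at C-1 rather than C-5.
With this numbering: the double bond between C-1 and C-2; a bromo group at C-2; a fluoro group at C-1.
Prefixes are listed alphabetically: bromo, fluoro.
The name is 2-bromo-1-fluorohex-1-ene.

2-bromo-1-fluorohex-1-ene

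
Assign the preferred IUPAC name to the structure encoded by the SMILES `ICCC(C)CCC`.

The longest continuous carbon chain has 6 atoms, so the parent hydride is hexane.
Choose the numbering such that the substituent locant set {1,3} is lower than {4,6} at the first point of difference.
With this numbering: an iodo group at C-1; a methyl group at C-3.
Substituent prefixes are cited in alphabetical order (multiplying prefixes like di-/tri- are ignored for ordering).
Putting it together: 1-iodo-3-methylhexane.

1-iodo-3-methylhexane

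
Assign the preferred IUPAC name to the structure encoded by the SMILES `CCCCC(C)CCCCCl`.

The longest continuous carbon chain has 9 atoms, so the parent hydride is nonane.
Choose the numbering such that the substituent locant set {1,5} is lower than {5,9} at the first point of difference.
This places a chloro group at C-1; a methyl group at C-5.
The substituents are ordered alphabetically, ignoring any di-/tri- multipliers.
Assembling the pieces gives 1-chloro-5-methylnonane.

1-chloro-5-methylnonane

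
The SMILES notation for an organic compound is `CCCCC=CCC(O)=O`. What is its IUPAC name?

oct-3-enoic acid

The longest carbon chain that includes the –COOH group and the multiple bond has 8 carbons, so the parent hydride is octane.
The highest-priority functional group is a carboxylic acid (terminal –COOH), so the name ends in -oic acid.
There is one C=C double bond, indicated by the ending -ene.
The numbering direction is chosen so that the carboxylic acid carbon is C-1 by definition.
This places the double bond between C-3 and C-4.
Putting it together: oct-3-enoic acid.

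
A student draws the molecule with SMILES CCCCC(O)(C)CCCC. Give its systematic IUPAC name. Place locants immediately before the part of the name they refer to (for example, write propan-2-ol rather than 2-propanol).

The longest chain bearing the –OH group is 9 carbons long (nonane).
The highest-priority functional group is an alcohol (–OH), so the name ends in -ol.
The molecule is symmetric, so either numbering direction gives the same locants.
That gives the hydroxyl at C-5; a methyl group at C-5.
Putting it together: 5-methylnonan-5-ol.

5-methylnonan-5-ol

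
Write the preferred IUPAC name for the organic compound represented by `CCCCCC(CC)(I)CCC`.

4-ethyl-4-iodononane

The parent chain contains 9 carbons (nonane).
The numbering direction is chosen so that the substituent locant set {4,4} is lower than {6,6} at the first point of difference.
With this numbering: an ethyl group at C-4; an iodo group at C-4.
Prefixes are listed alphabetically: ethyl, iodo.
Assembling the pieces gives 4-ethyl-4-iodononane.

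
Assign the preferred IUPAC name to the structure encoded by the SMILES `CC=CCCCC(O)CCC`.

dec-8-en-4-ol

Counting along the main chain through the –OH group and the multiple bond gives 10 carbons: the parent is decane.
The principal characteristic group is an alcohol (–OH), named with the suffix -ol.
The chain contains a C=C double bond, so the unsaturation ending is -ene.
The numbering direction is chosen so that numbering from this end puts the hydroxyl group at C-4 rather than C-7.
That gives the hydroxyl at C-4; the double bond between C-8 and C-9.
The name is dec-8-en-4-ol.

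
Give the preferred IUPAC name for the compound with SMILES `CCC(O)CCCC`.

heptan-3-ol

Counting along the main chain through the –OH group gives 7 carbons: the parent is heptane.
The highest-priority functional group is an alcohol (–OH), so the name ends in -ol.
Choose the numbering such that numbering from this end puts the hydroxyl group at C-3 rather than C-5.
That gives the hydroxyl at C-3.
Putting it together: heptan-3-ol.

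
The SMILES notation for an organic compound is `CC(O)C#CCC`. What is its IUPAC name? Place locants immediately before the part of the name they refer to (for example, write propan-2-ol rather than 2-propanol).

The longest chain bearing the –OH group and the multiple bond is 6 carbons long (hexane).
The principal characteristic group is an alcohol (–OH), named with the suffix -ol.
There is one C≡C triple bond, indicated by the ending -yne.
The numbering direction is chosen so that numbering from this end puts the hydroxyl group at C-2 rather than C-5.
This places the hydroxyl at C-2; the triple bond between C-3 and C-4.
The name is hex-3-yn-2-ol.

hex-3-yn-2-ol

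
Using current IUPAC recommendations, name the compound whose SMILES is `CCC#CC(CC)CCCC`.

5-ethylnon-3-yne

Counting along the main chain through the multiple bond gives 9 carbons: the parent is nonane.
A C≡C triple bond in the chain gives the infix -yne-.
The numbering direction is chosen so that numbering from this end puts the triple bond at C-3 rather than C-6.
That gives the triple bond between C-3 and C-4; an ethyl group at C-5.
Putting it together: 5-ethylnon-3-yne.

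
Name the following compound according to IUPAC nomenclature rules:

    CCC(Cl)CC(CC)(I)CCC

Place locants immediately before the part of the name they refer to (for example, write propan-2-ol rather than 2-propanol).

3-chloro-5-ethyl-5-iodooctane

The longest carbon chain is 8 atoms: the parent is octane.
The numbering direction is chosen so that the substituent locant set {3,5,5} is lower than {4,4,6} at the first point of difference.
With this numbering: a chloro group at C-3; an ethyl group at C-5; an iodo group at C-5.
Prefixes are listed alphabetically: chloro, ethyl, iodo.
The name is 3-chloro-5-ethyl-5-iodooctane.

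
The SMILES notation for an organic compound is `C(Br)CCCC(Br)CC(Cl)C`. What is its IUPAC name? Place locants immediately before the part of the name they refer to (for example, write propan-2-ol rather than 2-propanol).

1,5-dibromo-7-chlorooctane

The parent chain contains 8 carbons (octane).
Choose the numbering such that the substituent locant set {1,5,7} is lower than {2,4,8} at the first point of difference.
With this numbering: bromo groups at C-1 and C-5; a chloro group at C-7.
The substituents are ordered alphabetically, ignoring any di-/tri- multipliers.
Putting it together: 1,5-dibromo-7-chlorooctane.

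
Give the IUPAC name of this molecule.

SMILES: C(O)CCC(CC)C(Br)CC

The longest chain bearing the –OH group is 7 carbons long (heptane).
An alcohol (–OH) is the principal characteristic group, giving the suffix -ol.
The numbering direction is chosen so that numbering from this end puts the hydroxyl group at C-1 rather than C-7.
That gives the hydroxyl at C-1; a bromo group at C-5; an ethyl group at C-4.
Substituent prefixes are cited in alphabetical order (multiplying prefixes like di-/tri- are ignored for ordering).
The name is 5-bromo-4-ethylheptan-1-ol.

5-bromo-4-ethylheptan-1-ol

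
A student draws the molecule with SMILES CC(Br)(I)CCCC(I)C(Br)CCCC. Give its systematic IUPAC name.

The longest carbon chain is 11 atoms: the parent is undecane.
Number the chain so that the substituent locant set {2,2,6,7} is lower than {5,6,10,10} at the first point of difference.
This places bromo groups at C-2 and C-7; iodo groups at C-2 and C-6.
The substituents are ordered alphabetically, ignoring any di-/tri- multipliers.
The name is 2,7-dibromo-2,6-diiodoundecane.

2,7-dibromo-2,6-diiodoundecane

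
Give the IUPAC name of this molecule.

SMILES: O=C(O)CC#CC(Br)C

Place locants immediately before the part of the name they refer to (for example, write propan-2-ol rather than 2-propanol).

The longest carbon chain that includes the –COOH group and the multiple bond has 6 carbons, so the parent hydride is hexane.
The principal characteristic group is a carboxylic acid (terminal –COOH), named with the suffix -oic acid.
There is one C≡C triple bond, indicated by the ending -yne.
The numbering direction is chosen so that the carboxylic acid carbon is C-1 by definition.
With this numbering: the triple bond between C-3 and C-4; a bromo group at C-5.
Putting it together: 5-bromohex-3-ynoic acid.

5-bromohex-3-ynoic acid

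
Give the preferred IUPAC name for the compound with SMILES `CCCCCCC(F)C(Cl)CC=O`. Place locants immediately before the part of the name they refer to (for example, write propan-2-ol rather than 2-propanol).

The longest carbon chain that includes the –CHO group has 10 carbons, so the parent hydride is decane.
The highest-priority functional group is an aldehyde (terminal –CHO), so the name ends in -al.
Choose the numbering such that the aldehyde carbon is C-1 by definition.
With this numbering: a chloro group at C-3; a fluoro group at C-4.
Prefixes are listed alphabetically: chloro, fluoro.
The name is 3-chloro-4-fluorodecanal.

3-chloro-4-fluorodecanal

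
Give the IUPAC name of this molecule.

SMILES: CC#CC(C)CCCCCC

The longest carbon chain that includes the multiple bond has 10 carbons, so the parent hydride is decane.
There is one C≡C triple bond, indicated by the ending -yne.
The numbering direction is chosen so that numbering from this end puts the triple bond at C-2 rather than C-8.
This places the triple bond between C-2 and C-3; a methyl group at C-4.
Putting it together: 4-methyldec-2-yne.

4-methyldec-2-yne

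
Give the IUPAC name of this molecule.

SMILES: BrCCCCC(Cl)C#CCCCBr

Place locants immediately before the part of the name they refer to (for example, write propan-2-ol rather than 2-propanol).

Counting along the main chain through the multiple bond gives 10 carbons: the parent is decane.
There is one C≡C triple bond, indicated by the ending -yne.
Number the chain so that numbering from this end puts the triple bond at C-4 rather than C-6.
With this numbering: the triple bond between C-4 and C-5; bromo groups at C-1 and C-10; a chloro group at C-6.
Prefixes are listed alphabetically: bromo, chloro.
Assembling the pieces gives 1,10-dibromo-6-chlorodec-4-yne.

1,10-dibromo-6-chlorodec-4-yne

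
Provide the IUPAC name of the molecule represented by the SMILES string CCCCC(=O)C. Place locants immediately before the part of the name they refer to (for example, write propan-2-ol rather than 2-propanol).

Counting along the main chain through the carbonyl gives 6 carbons: the parent is hexane.
The principal characteristic group is a ketone (C=O on an internal carbon), named with the suffix -one.
Number the chain so that numbering from this end puts the carbonyl group at C-2 rather than C-5.
This places the carbonyl at C-2.
Assembling the pieces gives hexan-2-one.

hexan-2-one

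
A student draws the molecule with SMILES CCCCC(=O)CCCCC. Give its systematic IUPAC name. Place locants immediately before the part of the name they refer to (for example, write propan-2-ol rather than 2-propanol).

decan-5-one

The longest carbon chain that includes the carbonyl has 10 carbons, so the parent hydride is decane.
The principal characteristic group is a ketone (C=O on an internal carbon), named with the suffix -one.
Number the chain so that numbering from this end puts the carbonyl group at C-5 rather than C-6.
This places the carbonyl at C-5.
Putting it together: decan-5-one.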